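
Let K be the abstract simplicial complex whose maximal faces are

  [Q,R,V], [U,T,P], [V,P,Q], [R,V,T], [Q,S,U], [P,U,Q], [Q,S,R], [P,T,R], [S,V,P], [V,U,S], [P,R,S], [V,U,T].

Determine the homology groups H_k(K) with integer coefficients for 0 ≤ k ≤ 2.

Take the total order P < Q < R < S < T < U < V on the vertex set. Then K (dimension 2) consists of the simplices:

  0-simplices (7): P, Q, R, S, T, U, V
  1-simplices (18): PQ, PR, PS, PT, PU, PV, QR, QS, QU, QV, RS, RT, RV, SU, SV, TU, TV, UV
  2-simplices (12): PQU, PQV, PRS, PRT, PSV, PTU, QRS, QRV, QSU, RTV, SUV, TUV

giving chain groups C_0 ≅ Z^7, C_1 ≅ Z^18, C_2 ≅ Z^12.

Boundary ∂_1: C_1 → C_0 is given by ∂[p,q] = [q] − [p]. For instance
  ∂RS = S − R.
The 7×18 boundary matrix has rank 6 and Smith normal form diag(1,1,1,1,1,1).

The boundary map ∂_2: C_2 → C_1 sends each 2-simplex [p,q,r] to [q,r] − [p,r] + [p,q]. For instance
  ∂RTV = TV − RV + RT,
  ∂PQU = QU − PU + PQ.
This gives a 18×12 integer matrix of rank 12; reducing to Smith normal form yields diagonal entries (1,1,1,1,1,1,1,1,1,1,1,2).

Reading off H_k = ker ∂_k / im ∂_{k+1}:

  H_0: rank C_0 − rank ∂_1 = 7 − 6 = 1, and the invariant factors of ∂_1 are all 1, so H_0 = Z.
  H_1: rank ker ∂_1 − rank ∂_2 = (18 − 6) − 12 = 0, and ∂_2 has invariant factor 2 > 1, so H_1 = Z/2.
  H_2: rank ker ∂_2 − rank ∂_3 = (12 − 12) − 0 = 0, and there is no ∂_3, so H_2 = 0.

As a check, the Euler characteristic is 7 − 18 + 12 = 1, which agrees with 1 − 0 + 0 = 1.
(K is a triangulation of the real projective plane RP^2.)

H_0 = Z,  H_1 = Z/2,  H_2 = 0.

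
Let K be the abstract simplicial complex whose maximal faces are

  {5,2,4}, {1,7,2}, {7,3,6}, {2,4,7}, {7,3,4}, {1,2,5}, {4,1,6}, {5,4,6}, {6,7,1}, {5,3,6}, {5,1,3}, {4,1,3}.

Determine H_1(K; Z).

We work with the vertex ordering 1 < 2 < 3 < 4 < 5 < 6 < 7. The simplices of K, each written with vertices in increasing order, are:

  0-simplices (7): [1], [2], [3], [4], [5], [6], [7]
  1-simplices (18): [1,2], [1,3], [1,4], [1,5], [1,6], [1,7], [2,4], [2,5], [2,7], [3,4], [3,5], [3,6], [3,7], [4,5], [4,6], [4,7], [5,6], [6,7]
  2-simplices (12): [1,2,5], [1,2,7], [1,3,4], [1,3,5], [1,4,6], [1,6,7], [2,4,5], [2,4,7], [3,4,7], [3,5,6], [3,6,7], [4,5,6]

giving chain groups C_0 ≅ Z^7, C_1 ≅ Z^18, C_2 ≅ Z^12.

∂_1: C_1 → C_0 sends each edge [p,q] (with p < q) to q − p. For instance
  ∂[3,6] = [6] − [3].
The 7×18 boundary matrix has rank 6 and Smith normal form diag(1,1,1,1,1,1).

∂_2: C_2 → C_1 maps a triangle to the signed sum of its edges. For instance
  ∂[1,2,5] = [2,5] − [1,5] + [1,2],
  ∂[4,5,6] = [5,6] − [4,6] + [4,5].
The 18×12 boundary matrix has rank 12 and Smith normal form diag(1,1,1,1,1,1,1,1,1,1,1,2).

Reading off H_k = ker ∂_k / im ∂_{k+1}:

  H_1: rank ker ∂_1 − rank ∂_2 = (18 − 6) − 12 = 0, and ∂_2 has invariant factor 2 > 1, so H_1 = Z/2.

H_1 ≅ Z/2.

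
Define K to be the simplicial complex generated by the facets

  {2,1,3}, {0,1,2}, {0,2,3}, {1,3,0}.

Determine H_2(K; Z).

H_2 ≅ Z.

Fix the vertex order 0 < 1 < 2 < 3 and write every simplex with vertices in increasing order. Then dim K = 2 and the simplices of K are:

  0-simplices (4): [0], [1], [2], [3]
  1-simplices (6): [0,1], [0,2], [0,3], [1,2], [1,3], [2,3]
  2-simplices (4): [0,1,2], [0,1,3], [0,2,3], [1,2,3]

Hence C_0 ≅ Z^4, C_1 ≅ Z^6, C_2 ≅ Z^4.

∂_1: C_1 → C_0 maps an edge to its endpoints' difference, ∂[p,q] = q − p.
The 4×6 boundary matrix has rank 3 and Smith normal form diag(1,1,1).

∂_2: C_2 → C_1 maps a triangle to the signed sum of its edges. For instance
  ∂[1,2,3] = [2,3] − [1,3] + [1,2],
  ∂[0,1,3] = [1,3] − [0,3] + [0,1].
The resulting 6×4 matrix has rank 3, and its Smith normal form has invariant factors (1,1,1).

Now H_k = ker ∂_k / im ∂_{k+1}, so:

  H_2: rank ker ∂_2 − rank ∂_3 = (4 − 3) − 0 = 1, and there is no ∂_3, so H_2 = Z.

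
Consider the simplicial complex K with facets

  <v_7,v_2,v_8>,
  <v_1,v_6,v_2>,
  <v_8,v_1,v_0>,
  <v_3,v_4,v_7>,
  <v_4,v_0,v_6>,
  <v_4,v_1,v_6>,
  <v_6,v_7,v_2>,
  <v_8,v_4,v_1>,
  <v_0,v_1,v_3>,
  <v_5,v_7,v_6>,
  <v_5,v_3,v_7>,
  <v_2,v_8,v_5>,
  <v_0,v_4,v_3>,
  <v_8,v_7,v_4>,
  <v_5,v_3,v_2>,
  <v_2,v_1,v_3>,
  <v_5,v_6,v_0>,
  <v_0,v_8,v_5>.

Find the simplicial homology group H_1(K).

Take the total order v_0 < v_1 < v_2 < v_3 < v_4 < v_5 < v_6 < v_7 < v_8 on the vertex set. Then K (dimension 2) consists of the simplices:

  0-simplices (9): [v_0], [v_1], [v_2], [v_3], [v_4], [v_5], [v_6], [v_7], [v_8]
  1-simplices (27): (27 of them)
  2-simplices (18): (18 of them)

giving chain groups C_0 ≅ Z^9, C_1 ≅ Z^27, C_2 ≅ Z^18.

The boundary map ∂_1: C_1 → C_0 maps an edge to its endpoints' difference, ∂[p,q] = q − p. For instance
  ∂[v_2,v_3] = [v_3] − [v_2].
The resulting 9×27 matrix has rank 8, and its Smith normal form has invariant factors (1,1,1,1,1,1,1,1).

∂_2: C_2 → C_1 acts by ∂[p,q,r] = [q,r] − [p,r] + [p,q]. For instance
  ∂[v_1,v_2,v_6] = [v_2,v_6] − [v_1,v_6] + [v_1,v_2],
  ∂[v_2,v_5,v_8] = [v_5,v_8] − [v_2,v_8] + [v_2,v_5].
As a 27×18 matrix over Z this has rank 18, with invariant factors (1,1,1,1,1,1,1,1,1,1,1,1,1,1,1,1,1,2).

From H_k ≅ ker(∂_k) / im(∂_{k+1}) we obtain:

  H_1: rank ker ∂_1 − rank ∂_2 = (27 − 8) − 18 = 1, and ∂_2 has invariant factor 2 > 1, so H_1 ≅ Z ⊕ Z/2.

H_1 = Z ⊕ Z/2.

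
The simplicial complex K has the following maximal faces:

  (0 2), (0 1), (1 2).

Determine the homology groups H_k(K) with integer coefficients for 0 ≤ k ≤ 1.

Order the vertices as 0 < 1 < 2. Listing each simplex with vertices in this order, K has dimension 1 with simplices:

  0-simplices (3): [0], [1], [2]
  1-simplices (3): [0,1], [0,2], [1,2]

so the chain groups are C_0 ≅ Z^3, C_1 ≅ Z^3.

The boundary map ∂_1: C_1 → C_0 maps an edge to its endpoints' difference, ∂[p,q] = q − p. For instance
  ∂[1,2] = [2] − [1].
The resulting 3×3 matrix has rank 2, and its Smith normal form has invariant factors (1,1).

Computing H_k = (kernel of ∂_k) / (image of ∂_{k+1}):

  H_0: rank C_0 − rank ∂_1 = 3 − 2 = 1, and the invariant factors of ∂_1 are all 1, so H_0 ≅ Z.
  H_1: rank ker ∂_1 − rank ∂_2 = (3 − 2) − 0 = 1, and there is no ∂_2, so H_1 ≅ Z.

As a check, the Euler characteristic is 3 − 3 = 0, which agrees with 1 − 1 = 0.

H_0 = Z,  H_1 = Z.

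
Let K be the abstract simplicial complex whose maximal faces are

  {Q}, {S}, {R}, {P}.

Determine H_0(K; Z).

H_0 ≅ Z^4.

We work with the vertex ordering P < Q < R < S. The simplices of K, each written with vertices in increasing order, are:

  0-simplices (4): P, Q, R, S

giving chain groups C_0 ≅ Z^4.

From H_k ≅ ker(∂_k) / im(∂_{k+1}) we obtain:

  H_0: rank C_0 − rank ∂_1 = 4 − 0 = 4, and there is no ∂_1, so H_0 = Z^4.

(K is a triangulation of a set of 4 points.)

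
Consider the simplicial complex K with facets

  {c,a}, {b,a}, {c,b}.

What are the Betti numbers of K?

We work with the vertex ordering a < b < c. The simplices of K, each written with vertices in increasing order, are:

  0-simplices (3): a, b, c
  1-simplices (3): ab, ac, bc

giving chain groups C_0 ≅ Z^3, C_1 ≅ Z^3.

∂_1: C_1 → C_0 maps an edge to its endpoints' difference, ∂[p,q] = q − p.
As a 3×3 matrix over Z this has rank 2, with invariant factors (1,1).

From H_k ≅ ker(∂_k) / im(∂_{k+1}) we obtain:

  H_0: rank C_0 − rank ∂_1 = 3 − 2 = 1, and the invariant factors of ∂_1 are all 1, so H_0 = Z.
  H_1: rank ker ∂_1 − rank ∂_2 = (3 − 2) − 0 = 1, and there is no ∂_2, so H_1 = Z.

As a check, the Euler characteristic is 3 − 3 = 0, which agrees with 1 − 1 = 0.
(K is a triangulation of the circle S^1.)

Hence the Betti numbers are b_0 = 1, b_1 = 1.

b_0 = 1, b_1 = 1.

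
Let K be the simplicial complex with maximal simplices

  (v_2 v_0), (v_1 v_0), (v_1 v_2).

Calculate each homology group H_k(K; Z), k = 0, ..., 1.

We work with the vertex ordering v_0 < v_1 < v_2. The simplices of K, each written with vertices in increasing order, are:

  0-simplices (3): [v_0], [v_1], [v_2]
  1-simplices (3): [v_0,v_1], [v_0,v_2], [v_1,v_2]

Hence C_0 ≅ Z^3, C_1 ≅ Z^3.

∂_1: C_1 → C_0 maps an edge to its endpoints' difference, ∂[p,q] = q − p.
This gives a 3×3 integer matrix of rank 2; reducing to Smith normal form yields diagonal entries (1,1).

From H_k ≅ ker(∂_k) / im(∂_{k+1}) we obtain:

  H_0: rank C_0 − rank ∂_1 = 3 − 2 = 1, and the invariant factors of ∂_1 are all 1, so H_0 ≅ Z.
  H_1: rank ker ∂_1 − rank ∂_2 = (3 − 2) − 0 = 1, and there is no ∂_2, so H_1 ≅ Z.

(K is a triangulation of the circle S^1.)

H_0 ≅ Z,  H_1 ≅ Z.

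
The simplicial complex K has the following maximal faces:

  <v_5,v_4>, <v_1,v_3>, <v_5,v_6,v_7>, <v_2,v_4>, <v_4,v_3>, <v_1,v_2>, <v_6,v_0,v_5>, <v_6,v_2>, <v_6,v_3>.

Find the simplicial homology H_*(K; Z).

Take the total order v_0 < v_1 < v_2 < v_3 < v_4 < v_5 < v_6 < v_7 on the vertex set. Then K (dimension 2) consists of the simplices:

  0-simplices (8): [v_0], [v_1], [v_2], [v_3], [v_4], [v_5], [v_6], [v_7]
  1-simplices (12): [v_0,v_5], [v_0,v_6], [v_1,v_2], [v_1,v_3], [v_2,v_4], [v_2,v_6], [v_3,v_4], [v_3,v_6], [v_4,v_5], [v_5,v_6], [v_5,v_7], [v_6,v_7]
  2-simplices (2): [v_0,v_5,v_6], [v_5,v_6,v_7]

giving chain groups C_0 ≅ Z^8, C_1 ≅ Z^12, C_2 ≅ Z^2.

Boundary ∂_1: C_1 → C_0 sends each edge [p,q] (with p < q) to q − p.
The 8×12 boundary matrix has rank 7 and Smith normal form diag(1,1,1,1,1,1,1).

∂_2: C_2 → C_1 acts by ∂[p,q,r] = [q,r] − [p,r] + [p,q]. For instance
  ∂[v_5,v_6,v_7] = [v_6,v_7] − [v_5,v_7] + [v_5,v_6],
  ∂[v_0,v_5,v_6] = [v_5,v_6] − [v_0,v_6] + [v_0,v_5].
The 12×2 boundary matrix has rank 2 and Smith normal form diag(1,1).

Computing H_k = (kernel of ∂_k) / (image of ∂_{k+1}):

  H_0: rank C_0 − rank ∂_1 = 8 − 7 = 1, and the invariant factors of ∂_1 are all 1, so H_0 = Z.
  H_1: rank ker ∂_1 − rank ∂_2 = (12 − 7) − 2 = 3, and the invariant factors of ∂_2 are all 1, so H_1 = Z^3.
  H_2: rank ker ∂_2 − rank ∂_3 = (2 − 2) − 0 = 0, and there is no ∂_3, so H_2 = 0.

As a check, the Euler characteristic is 8 − 12 + 2 = -2, which agrees with 1 − 3 + 0 = -2.

H_0 ≅ Z,  H_1 ≅ Z^3,  H_2 = 0.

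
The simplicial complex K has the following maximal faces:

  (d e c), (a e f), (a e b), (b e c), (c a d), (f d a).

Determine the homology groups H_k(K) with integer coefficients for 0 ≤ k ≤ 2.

H_0 ≅ Z,  H_1 ≅ Z,  H_2 = 0.

We work with the vertex ordering a < b < c < d < e < f. The simplices of K, each written with vertices in increasing order, are:

  0-simplices (6): a, b, c, d, e, f
  1-simplices (12): ab, ac, ad, ae, af, bc, be, cd, ce, de, df, ef
  2-simplices (6): abe, acd, adf, aef, bce, cde

so the chain groups are C_0 ≅ Z^6, C_1 ≅ Z^12, C_2 ≅ Z^6.

Boundary ∂_1: C_1 → C_0 sends each edge [p,q] (with p < q) to q − p. For instance
  ∂ce = e − c.
As a 6×12 matrix over Z this has rank 5, with invariant factors (1,1,1,1,1).

Boundary ∂_2: C_2 → C_1 acts by ∂[p,q,r] = [q,r] − [p,r] + [p,q]. For instance
  ∂abe = be − ae + ab,
  ∂aef = ef − af + ae.
The resulting 12×6 matrix has rank 6, and its Smith normal form has invariant factors (1,1,1,1,1,1).

From H_k ≅ ker(∂_k) / im(∂_{k+1}) we obtain:

  H_0: rank C_0 − rank ∂_1 = 6 − 5 = 1, and the invariant factors of ∂_1 are all 1, so H_0 = Z.
  H_1: rank ker ∂_1 − rank ∂_2 = (12 − 5) − 6 = 1, and the invariant factors of ∂_2 are all 1, so H_1 = Z.
  H_2: rank ker ∂_2 − rank ∂_3 = (6 − 6) − 0 = 0, and there is no ∂_3, so H_2 = 0.

As a check, the Euler characteristic is 6 − 12 + 6 = 0, which agrees with 1 − 1 + 0 = 0.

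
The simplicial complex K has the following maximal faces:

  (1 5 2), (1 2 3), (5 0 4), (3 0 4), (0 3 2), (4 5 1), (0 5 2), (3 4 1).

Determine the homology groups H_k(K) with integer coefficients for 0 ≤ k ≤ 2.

H_0 ≅ Z,  H_1 = 0,  H_2 ≅ Z.

Order the vertices as 0 < 1 < 2 < 3 < 4 < 5. Listing each simplex with vertices in this order, K has dimension 2 with simplices:

  0-simplices (6): [0], [1], [2], [3], [4], [5]
  1-simplices (12): [0,2], [0,3], [0,4], [0,5], [1,2], [1,3], [1,4], [1,5], [2,3], [2,5], [3,4], [4,5]
  2-simplices (8): [0,2,3], [0,2,5], [0,3,4], [0,4,5], [1,2,3], [1,2,5], [1,3,4], [1,4,5]

so the chain groups are C_0 ≅ Z^6, C_1 ≅ Z^12, C_2 ≅ Z^8.

∂_1: C_1 → C_0 is given by ∂[p,q] = [q] − [p]. For instance
  ∂[0,4] = [4] − [0].
As a 6×12 matrix over Z this has rank 5, with invariant factors (1,1,1,1,1).

∂_2: C_2 → C_1 sends each 2-simplex [p,q,r] to [q,r] − [p,r] + [p,q]. For instance
  ∂[0,2,3] = [2,3] − [0,3] + [0,2],
  ∂[1,3,4] = [3,4] − [1,4] + [1,3].
This gives a 12×8 integer matrix of rank 7; reducing to Smith normal form yields diagonal entries (1,1,1,1,1,1,1).

Now H_k = ker ∂_k / im ∂_{k+1}, so:

  H_0: rank C_0 − rank ∂_1 = 6 − 5 = 1, and the invariant factors of ∂_1 are all 1, so H_0 = Z.
  H_1: rank ker ∂_1 − rank ∂_2 = (12 − 5) − 7 = 0, and the invariant factors of ∂_2 are all 1, so H_1 = 0.
  H_2: rank ker ∂_2 − rank ∂_3 = (8 − 7) − 0 = 1, and there is no ∂_3, so H_2 = Z.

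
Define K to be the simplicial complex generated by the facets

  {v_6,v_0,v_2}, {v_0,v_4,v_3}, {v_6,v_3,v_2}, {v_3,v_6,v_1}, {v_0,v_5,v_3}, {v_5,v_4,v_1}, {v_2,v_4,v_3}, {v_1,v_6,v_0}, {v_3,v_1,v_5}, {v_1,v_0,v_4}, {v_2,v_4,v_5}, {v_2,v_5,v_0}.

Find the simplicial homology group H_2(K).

H_2 ≅ 0.

Order the vertices as v_0 < v_1 < v_2 < v_3 < v_4 < v_5 < v_6. Listing each simplex with vertices in this order, K has dimension 2 with simplices:

  0-simplices (7): [v_0], [v_1], [v_2], [v_3], [v_4], [v_5], [v_6]
  1-simplices (18): (18 of them)
  2-simplices (12): (12 of them)

giving chain groups C_0 ≅ Z^7, C_1 ≅ Z^18, C_2 ≅ Z^12.

The boundary map ∂_1: C_1 → C_0 sends each edge [p,q] (with p < q) to q − p.
The resulting 7×18 matrix has rank 6, and its Smith normal form has invariant factors (1,1,1,1,1,1).

∂_2: C_2 → C_1 maps a triangle to the signed sum of its edges. For instance
  ∂[v_0,v_1,v_6] = [v_1,v_6] − [v_0,v_6] + [v_0,v_1],
  ∂[v_2,v_3,v_4] = [v_3,v_4] − [v_2,v_4] + [v_2,v_3].
This gives a 18×12 integer matrix of rank 12; reducing to Smith normal form yields diagonal entries (1,1,1,1,1,1,1,1,1,1,1,2).

From H_k ≅ ker(∂_k) / im(∂_{k+1}) we obtain:

  H_2: rank ker ∂_2 − rank ∂_3 = (12 − 12) − 0 = 0, and there is no ∂_3, so H_2 = 0.

(K is a triangulation of the real projective plane RP^2.)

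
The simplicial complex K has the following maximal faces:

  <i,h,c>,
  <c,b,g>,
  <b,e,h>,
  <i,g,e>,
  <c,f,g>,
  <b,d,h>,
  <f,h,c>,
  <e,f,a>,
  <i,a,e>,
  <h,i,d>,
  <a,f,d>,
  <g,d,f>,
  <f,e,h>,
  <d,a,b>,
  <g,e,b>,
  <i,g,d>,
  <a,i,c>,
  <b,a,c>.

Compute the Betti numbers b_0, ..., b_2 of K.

Fix the vertex order a < b < c < d < e < f < g < h < i and write every simplex with vertices in increasing order. Then dim K = 2 and the simplices of K are:

  0-simplices (9): a, b, c, d, e, f, g, h, i
  1-simplices (27): ab, ac, ad, ae, af, ai, bc, bd, be, bg, bh, cf, cg, ch, ci, df, dg, dh, di, ef, eg, eh, ei, fg, fh, gi, hi
  2-simplices (18): abc, abd, aci, adf, aef, aei, bcg, bdh, beg, beh, cfg, cfh, chi, dfg, dgi, dhi, efh, egi

Hence C_0 ≅ Z^9, C_1 ≅ Z^27, C_2 ≅ Z^18.

Boundary ∂_1: C_1 → C_0 sends each edge [p,q] (with p < q) to q − p. For instance
  ∂df = f − d.
The resulting 9×27 matrix has rank 8, and its Smith normal form has invariant factors (1,1,1,1,1,1,1,1).

∂_2: C_2 → C_1 sends each 2-simplex [p,q,r] to [q,r] − [p,r] + [p,q]. For instance
  ∂cfg = fg − cg + cf,
  ∂dgi = gi − di + dg.
The resulting 27×18 matrix has rank 17, and its Smith normal form has invariant factors (1,1,1,1,1,1,1,1,1,1,1,1,1,1,1,1,1).

Now H_k = ker ∂_k / im ∂_{k+1}, so:

  H_0: rank C_0 − rank ∂_1 = 9 − 8 = 1, and the invariant factors of ∂_1 are all 1, so H_0 = Z.
  H_1: rank ker ∂_1 − rank ∂_2 = (27 − 8) − 17 = 2, and the invariant factors of ∂_2 are all 1, so H_1 = Z^2.
  H_2: rank ker ∂_2 − rank ∂_3 = (18 − 17) − 0 = 1, and there is no ∂_3, so H_2 = Z.

As a check, the Euler characteristic is 9 − 27 + 18 = 0, which agrees with 1 − 2 + 1 = 0.

Hence the Betti numbers are b_0 = 1, b_1 = 2, b_2 = 1.

b_0 = 1, b_1 = 2, b_2 = 1.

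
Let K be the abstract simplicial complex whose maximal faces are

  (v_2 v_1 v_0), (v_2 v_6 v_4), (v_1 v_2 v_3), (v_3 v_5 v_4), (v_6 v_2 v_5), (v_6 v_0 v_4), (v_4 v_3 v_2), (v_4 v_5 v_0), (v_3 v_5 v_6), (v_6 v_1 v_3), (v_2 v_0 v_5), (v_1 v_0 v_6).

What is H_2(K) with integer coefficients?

Fix the vertex order v_0 < v_1 < v_2 < v_3 < v_4 < v_5 < v_6 and write every simplex with vertices in increasing order. Then dim K = 2 and the simplices of K are:

  0-simplices (7): [v_0], [v_1], [v_2], [v_3], [v_4], [v_5], [v_6]
  1-simplices (18): (18 of them)
  2-simplices (12): (12 of them)

so the chain groups are C_0 ≅ Z^7, C_1 ≅ Z^18, C_2 ≅ Z^12.

Boundary ∂_1: C_1 → C_0 is given by ∂[p,q] = [q] − [p]. For instance
  ∂[v_4,v_6] = [v_6] − [v_4].
As a 7×18 matrix over Z this has rank 6, with invariant factors (1,1,1,1,1,1).

∂_2: C_2 → C_1 sends each 2-simplex [p,q,r] to [q,r] − [p,r] + [p,q]. For instance
  ∂[v_0,v_4,v_5] = [v_4,v_5] − [v_0,v_5] + [v_0,v_4],
  ∂[v_2,v_3,v_4] = [v_3,v_4] − [v_2,v_4] + [v_2,v_3].
This gives a 18×12 integer matrix of rank 12; reducing to Smith normal form yields diagonal entries (1,1,1,1,1,1,1,1,1,1,1,2).

Computing H_k = (kernel of ∂_k) / (image of ∂_{k+1}):

  H_2: rank ker ∂_2 − rank ∂_3 = (12 − 12) − 0 = 0, and there is no ∂_3, so H_2 = 0.

H_2 ≅ 0.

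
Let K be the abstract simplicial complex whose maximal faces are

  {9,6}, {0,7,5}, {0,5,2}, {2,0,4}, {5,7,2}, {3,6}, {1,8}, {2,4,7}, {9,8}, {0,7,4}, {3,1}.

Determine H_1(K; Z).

H_1 ≅ Z.

We work with the vertex ordering 0 < 1 < 2 < 3 < 4 < 5 < 6 < 7 < 8 < 9. The simplices of K, each written with vertices in increasing order, are:

  0-simplices (10): [0], [1], [2], [3], [4], [5], [6], [7], [8], [9]
  1-simplices (14): [0,2], [0,4], [0,5], [0,7], [1,3], [1,8], [2,4], [2,5], [2,7], [3,6], [4,7], [5,7], [6,9], [8,9]
  2-simplices (6): [0,2,4], [0,2,5], [0,4,7], [0,5,7], [2,4,7], [2,5,7]

Hence C_0 ≅ Z^10, C_1 ≅ Z^14, C_2 ≅ Z^6.

∂_1: C_1 → C_0 sends each edge [p,q] (with p < q) to q − p. For instance
  ∂[2,7] = [7] − [2].
The resulting 10×14 matrix has rank 8, and its Smith normal form has invariant factors (1,1,1,1,1,1,1,1).

The boundary map ∂_2: C_2 → C_1 maps a triangle to the signed sum of its edges. For instance
  ∂[0,5,7] = [5,7] − [0,7] + [0,5],
  ∂[0,2,5] = [2,5] − [0,5] + [0,2].
The resulting 14×6 matrix has rank 5, and its Smith normal form has invariant factors (1,1,1,1,1).

Now H_k = ker ∂_k / im ∂_{k+1}, so:

  H_1: rank ker ∂_1 − rank ∂_2 = (14 − 8) − 5 = 1, and the invariant factors of ∂_2 are all 1, so H_1 = Z.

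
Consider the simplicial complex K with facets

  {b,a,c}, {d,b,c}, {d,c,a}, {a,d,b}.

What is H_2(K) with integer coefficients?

We work with the vertex ordering a < b < c < d. The simplices of K, each written with vertices in increasing order, are:

  0-simplices (4): a, b, c, d
  1-simplices (6): ab, ac, ad, bc, bd, cd
  2-simplices (4): abc, abd, acd, bcd

giving chain groups C_0 ≅ Z^4, C_1 ≅ Z^6, C_2 ≅ Z^4.

∂_1: C_1 → C_0 sends each edge [p,q] (with p < q) to q − p. For instance
  ∂ac = c − a.
As a 4×6 matrix over Z this has rank 3, with invariant factors (1,1,1).

∂_2: C_2 → C_1 maps a triangle to the signed sum of its edges. For instance
  ∂acd = cd − ad + ac,
  ∂abc = bc − ac + ab.
This gives a 6×4 integer matrix of rank 3; reducing to Smith normal form yields diagonal entries (1,1,1).

Computing H_k = (kernel of ∂_k) / (image of ∂_{k+1}):

  H_2: rank ker ∂_2 − rank ∂_3 = (4 − 3) − 0 = 1, and there is no ∂_3, so H_2 ≅ Z.

H_2 ≅ Z.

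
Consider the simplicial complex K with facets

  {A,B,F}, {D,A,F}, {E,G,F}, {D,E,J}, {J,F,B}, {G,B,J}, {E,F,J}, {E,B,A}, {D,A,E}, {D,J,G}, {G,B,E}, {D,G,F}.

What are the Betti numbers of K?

b_0 = 1, b_1 = 0, b_2 = 0.

K has 7 vertices, 18 edges, 12 triangles.
rank ∂_0 = 0, rank ∂_1 = 6 ⇒ b_0 = 7 − 0 − 6 = 1; all invariant factors of ∂_1 are 1 so no torsion. So H_0 = Z.
rank ∂_1 = 6, rank ∂_2 = 12 ⇒ b_1 = 18 − 6 − 12 = 0; ∂_2 has invariant factor(s) [2] giving torsion. So H_1 = Z/2Z.
rank ∂_2 = 12, rank ∂_3 = 0 ⇒ b_2 = 12 − 12 − 0 = 0. So H_2 = 0.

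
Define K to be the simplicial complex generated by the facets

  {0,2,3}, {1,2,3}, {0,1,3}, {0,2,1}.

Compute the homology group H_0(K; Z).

H_0 ≅ Z.

Take the total order 0 < 1 < 2 < 3 on the vertex set. Then K (dimension 2) consists of the simplices:

  0-simplices (4): [0], [1], [2], [3]
  1-simplices (6): [0,1], [0,2], [0,3], [1,2], [1,3], [2,3]
  2-simplices (4): [0,1,2], [0,1,3], [0,2,3], [1,2,3]

giving chain groups C_0 ≅ Z^4, C_1 ≅ Z^6, C_2 ≅ Z^4.

Boundary ∂_1: C_1 → C_0 sends each edge [p,q] (with p < q) to q − p.
As a 4×6 matrix over Z this has rank 3, with invariant factors (1,1,1).

Boundary ∂_2: C_2 → C_1 maps a triangle to the signed sum of its edges. For instance
  ∂[0,2,3] = [2,3] − [0,3] + [0,2],
  ∂[0,1,2] = [1,2] − [0,2] + [0,1].
The 6×4 boundary matrix has rank 3 and Smith normal form diag(1,1,1).

Computing H_k = (kernel of ∂_k) / (image of ∂_{k+1}):

  H_0: rank C_0 − rank ∂_1 = 4 − 3 = 1, and the invariant factors of ∂_1 are all 1, so H_0 = Z.

(K is a triangulation of the 2-sphere S^2.)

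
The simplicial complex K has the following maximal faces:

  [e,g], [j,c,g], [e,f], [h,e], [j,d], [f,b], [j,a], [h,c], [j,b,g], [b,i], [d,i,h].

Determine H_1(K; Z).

H_1 ≅ Z^4.

We work with the vertex ordering a < b < c < d < e < f < g < h < i < j. The simplices of K, each written with vertices in increasing order, are:

  0-simplices (10): a, b, c, d, e, f, g, h, i, j
  1-simplices (16): aj, bf, bg, bi, bj, cg, ch, cj, dh, di, dj, ef, eg, eh, gj, hi
  2-simplices (3): bgj, cgj, dhi

giving chain groups C_0 ≅ Z^10, C_1 ≅ Z^16, C_2 ≅ Z^3.

Boundary ∂_1: C_1 → C_0 is given by ∂[p,q] = [q] − [p].
The 10×16 boundary matrix has rank 9 and Smith normal form diag(1,1,1,1,1,1,1,1,1).

∂_2: C_2 → C_1 acts by ∂[p,q,r] = [q,r] − [p,r] + [p,q]. For instance
  ∂dhi = hi − di + dh,
  ∂cgj = gj − cj + cg.
The 16×3 boundary matrix has rank 3 and Smith normal form diag(1,1,1).

From H_k ≅ ker(∂_k) / im(∂_{k+1}) we obtain:

  H_1: rank ker ∂_1 − rank ∂_2 = (16 − 9) − 3 = 4, and the invariant factors of ∂_2 are all 1, so H_1 = Z^4.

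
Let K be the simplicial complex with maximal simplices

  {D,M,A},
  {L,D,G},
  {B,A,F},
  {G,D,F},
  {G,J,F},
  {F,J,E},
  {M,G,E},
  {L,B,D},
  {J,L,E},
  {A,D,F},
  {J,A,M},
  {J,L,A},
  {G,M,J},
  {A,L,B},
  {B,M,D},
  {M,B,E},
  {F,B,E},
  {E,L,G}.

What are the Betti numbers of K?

We work with the vertex ordering A < B < D < E < F < G < J < L < M. The simplices of K, each written with vertices in increasing order, are:

  0-simplices (9): A, B, D, E, F, G, J, L, M
  1-simplices (27): AB, AD, AF, AJ, AL, AM, BD, BE, BF, BL, BM, DF, DG, DL, DM, EF, EG, EJ, EL, EM, FG, FJ, GJ, GL, GM, JL, JM
  2-simplices (18): ABF, ABL, ADF, ADM, AJL, AJM, BDL, BDM, BEF, BEM, DFG, DGL, EFJ, EGL, EGM, EJL, FGJ, GJM

so the chain groups are C_0 ≅ Z^9, C_1 ≅ Z^27, C_2 ≅ Z^18.

Boundary ∂_1: C_1 → C_0 is given by ∂[p,q] = [q] − [p]. For instance
  ∂AD = D − A.
The resulting 9×27 matrix has rank 8, and its Smith normal form has invariant factors (1,1,1,1,1,1,1,1).

Boundary ∂_2: C_2 → C_1 maps a triangle to the signed sum of its edges. For instance
  ∂AJL = JL − AL + AJ,
  ∂AJM = JM − AM + AJ.
As a 27×18 matrix over Z this has rank 18, with invariant factors (1,1,1,1,1,1,1,1,1,1,1,1,1,1,1,1,1,2).

Computing H_k = (kernel of ∂_k) / (image of ∂_{k+1}):

  H_0: rank C_0 − rank ∂_1 = 9 − 8 = 1, and the invariant factors of ∂_1 are all 1, so H_0 ≅ Z.
  H_1: rank ker ∂_1 − rank ∂_2 = (27 − 8) − 18 = 1, and ∂_2 has invariant factor 2 > 1, so H_1 ≅ Z ⊕ Z/2.
  H_2: rank ker ∂_2 − rank ∂_3 = (18 − 18) − 0 = 0, and there is no ∂_3, so H_2 ≅ 0.

As a check, the Euler characteristic is 9 − 27 + 18 = 0, which agrees with 1 − 1 + 0 = 0.

Hence the Betti numbers are b_0 = 1, b_1 = 1, b_2 = 0.

b_0 = 1, b_1 = 1, b_2 = 0.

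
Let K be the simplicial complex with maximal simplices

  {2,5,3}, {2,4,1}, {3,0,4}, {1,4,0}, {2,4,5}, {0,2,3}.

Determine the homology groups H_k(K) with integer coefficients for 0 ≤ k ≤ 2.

H_0 = Z,  H_1 = Z,  H_2 = 0.

Take the total order 0 < 1 < 2 < 3 < 4 < 5 on the vertex set. Then K (dimension 2) consists of the simplices:

  0-simplices (6): [0], [1], [2], [3], [4], [5]
  1-simplices (12): [0,1], [0,2], [0,3], [0,4], [1,2], [1,4], [2,3], [2,4], [2,5], [3,4], [3,5], [4,5]
  2-simplices (6): [0,1,4], [0,2,3], [0,3,4], [1,2,4], [2,3,5], [2,4,5]

Hence C_0 ≅ Z^6, C_1 ≅ Z^12, C_2 ≅ Z^6.

Boundary ∂_1: C_1 → C_0 maps an edge to its endpoints' difference, ∂[p,q] = q − p. For instance
  ∂[0,4] = [4] − [0].
The resulting 6×12 matrix has rank 5, and its Smith normal form has invariant factors (1,1,1,1,1).

∂_2: C_2 → C_1 sends each 2-simplex [p,q,r] to [q,r] − [p,r] + [p,q]. For instance
  ∂[0,3,4] = [3,4] − [0,4] + [0,3],
  ∂[0,1,4] = [1,4] − [0,4] + [0,1].
The 12×6 boundary matrix has rank 6 and Smith normal form diag(1,1,1,1,1,1).

Computing H_k = (kernel of ∂_k) / (image of ∂_{k+1}):

  H_0: rank C_0 − rank ∂_1 = 6 − 5 = 1, and the invariant factors of ∂_1 are all 1, so H_0 ≅ Z.
  H_1: rank ker ∂_1 − rank ∂_2 = (12 − 5) − 6 = 1, and the invariant factors of ∂_2 are all 1, so H_1 ≅ Z.
  H_2: rank ker ∂_2 − rank ∂_3 = (6 − 6) − 0 = 0, and there is no ∂_3, so H_2 ≅ 0.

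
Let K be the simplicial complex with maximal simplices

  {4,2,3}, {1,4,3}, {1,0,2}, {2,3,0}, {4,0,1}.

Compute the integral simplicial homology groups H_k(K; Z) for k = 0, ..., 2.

Take the total order 0 < 1 < 2 < 3 < 4 on the vertex set. Then K (dimension 2) consists of the simplices:

  0-simplices (5): [0], [1], [2], [3], [4]
  1-simplices (10): [0,1], [0,2], [0,3], [0,4], [1,2], [1,3], [1,4], [2,3], [2,4], [3,4]
  2-simplices (5): [0,1,2], [0,1,4], [0,2,3], [1,3,4], [2,3,4]

giving chain groups C_0 ≅ Z^5, C_1 ≅ Z^10, C_2 ≅ Z^5.

∂_1: C_1 → C_0 is given by ∂[p,q] = [q] − [p].
This gives a 5×10 integer matrix of rank 4; reducing to Smith normal form yields diagonal entries (1,1,1,1).

Boundary ∂_2: C_2 → C_1 sends each 2-simplex [p,q,r] to [q,r] − [p,r] + [p,q]. For instance
  ∂[0,2,3] = [2,3] − [0,3] + [0,2],
  ∂[0,1,4] = [1,4] − [0,4] + [0,1].
This gives a 10×5 integer matrix of rank 5; reducing to Smith normal form yields diagonal entries (1,1,1,1,1).

Reading off H_k = ker ∂_k / im ∂_{k+1}:

  H_0: rank C_0 − rank ∂_1 = 5 − 4 = 1, and the invariant factors of ∂_1 are all 1, so H_0 = Z.
  H_1: rank ker ∂_1 − rank ∂_2 = (10 − 4) − 5 = 1, and the invariant factors of ∂_2 are all 1, so H_1 = Z.
  H_2: rank ker ∂_2 − rank ∂_3 = (5 − 5) − 0 = 0, and there is no ∂_3, so H_2 = 0.

As a check, the Euler characteristic is 5 − 10 + 5 = 0, which agrees with 1 − 1 + 0 = 0.

H_0 = Z,  H_1 = Z,  H_2 = 0.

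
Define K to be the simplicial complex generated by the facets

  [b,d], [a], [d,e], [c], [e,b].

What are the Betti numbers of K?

Order the vertices as a < b < c < d < e. Listing each simplex with vertices in this order, K has dimension 1 with simplices:

  0-simplices (5): a, b, c, d, e
  1-simplices (3): bd, be, de

so the chain groups are C_0 ≅ Z^5, C_1 ≅ Z^3.

∂_1: C_1 → C_0 sends each edge [p,q] (with p < q) to q − p. For instance
  ∂de = e − d.
The 5×3 boundary matrix has rank 2 and Smith normal form diag(1,1).

Computing H_k = (kernel of ∂_k) / (image of ∂_{k+1}):

  H_0: rank C_0 − rank ∂_1 = 5 − 2 = 3, and the invariant factors of ∂_1 are all 1, so H_0 = Z^3.
  H_1: rank ker ∂_1 − rank ∂_2 = (3 − 2) − 0 = 1, and there is no ∂_2, so H_1 = Z.

Hence the Betti numbers are b_0 = 3, b_1 = 1.

b_0 = 3, b_1 = 1.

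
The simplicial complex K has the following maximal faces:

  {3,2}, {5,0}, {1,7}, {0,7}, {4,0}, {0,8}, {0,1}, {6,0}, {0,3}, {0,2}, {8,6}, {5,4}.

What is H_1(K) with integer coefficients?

We work with the vertex ordering 0 < 1 < 2 < 3 < 4 < 5 < 6 < 7 < 8. The simplices of K, each written with vertices in increasing order, are:

  0-simplices (9): [0], [1], [2], [3], [4], [5], [6], [7], [8]
  1-simplices (12): [0,1], [0,2], [0,3], [0,4], [0,5], [0,6], [0,7], [0,8], [1,7], [2,3], [4,5], [6,8]

Hence C_0 ≅ Z^9, C_1 ≅ Z^12.

Boundary ∂_1: C_1 → C_0 is given by ∂[p,q] = [q] − [p]. For instance
  ∂[4,5] = [5] − [4].
The 9×12 boundary matrix has rank 8 and Smith normal form diag(1,1,1,1,1,1,1,1).

Reading off H_k = ker ∂_k / im ∂_{k+1}:

  H_1: rank ker ∂_1 − rank ∂_2 = (12 − 8) − 0 = 4, and there is no ∂_2, so H_1 = Z^4.

H_1 = Z^4.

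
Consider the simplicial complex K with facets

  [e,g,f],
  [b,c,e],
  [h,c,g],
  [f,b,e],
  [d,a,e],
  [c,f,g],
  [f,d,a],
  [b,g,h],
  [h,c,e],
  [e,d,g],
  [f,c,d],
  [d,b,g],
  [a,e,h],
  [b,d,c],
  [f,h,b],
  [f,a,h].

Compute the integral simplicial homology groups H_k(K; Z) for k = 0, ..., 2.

Order the vertices as a < b < c < d < e < f < g < h. Listing each simplex with vertices in this order, K has dimension 2 with simplices:

  0-simplices (8): a, b, c, d, e, f, g, h
  1-simplices (24): ad, ae, af, ah, bc, bd, be, bf, bg, bh, cd, ce, cf, cg, ch, de, df, dg, ef, eg, eh, fg, fh, gh
  2-simplices (16): ade, adf, aeh, afh, bcd, bce, bdg, bef, bfh, bgh, cdf, ceh, cfg, cgh, deg, efg

giving chain groups C_0 ≅ Z^8, C_1 ≅ Z^24, C_2 ≅ Z^16.

The boundary map ∂_1: C_1 → C_0 sends each edge [p,q] (with p < q) to q − p.
The resulting 8×24 matrix has rank 7, and its Smith normal form has invariant factors (1,1,1,1,1,1,1).

∂_2: C_2 → C_1 maps a triangle to the signed sum of its edges. For instance
  ∂efg = fg − eg + ef,
  ∂cfg = fg − cg + cf.
The resulting 24×16 matrix has rank 15, and its Smith normal form has invariant factors (1,1,1,1,1,1,1,1,1,1,1,1,1,1,1).

From H_k ≅ ker(∂_k) / im(∂_{k+1}) we obtain:

  H_0: rank C_0 − rank ∂_1 = 8 − 7 = 1, and the invariant factors of ∂_1 are all 1, so H_0 ≅ Z.
  H_1: rank ker ∂_1 − rank ∂_2 = (24 − 7) − 15 = 2, and the invariant factors of ∂_2 are all 1, so H_1 ≅ Z^2.
  H_2: rank ker ∂_2 − rank ∂_3 = (16 − 15) − 0 = 1, and there is no ∂_3, so H_2 ≅ Z.

H_0 ≅ Z,  H_1 ≅ Z^2,  H_2 ≅ Z.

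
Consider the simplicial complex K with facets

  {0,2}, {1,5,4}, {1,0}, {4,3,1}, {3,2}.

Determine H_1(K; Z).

H_1 = Z.

K has 6 vertices, 8 edges, 2 triangles.
rank ∂_1 = 5, rank ∂_2 = 2 ⇒ b_1 = 8 − 5 − 2 = 1; all invariant factors of ∂_2 are 1 so no torsion. So H_1 ≅ Z.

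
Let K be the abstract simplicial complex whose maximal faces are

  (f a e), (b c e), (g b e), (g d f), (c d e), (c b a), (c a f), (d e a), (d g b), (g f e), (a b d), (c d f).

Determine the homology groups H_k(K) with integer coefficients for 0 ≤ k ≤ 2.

We work with the vertex ordering a < b < c < d < e < f < g. The simplices of K, each written with vertices in increasing order, are:

  0-simplices (7): a, b, c, d, e, f, g
  1-simplices (18): ab, ac, ad, ae, af, bc, bd, be, bg, cd, ce, cf, de, df, dg, ef, eg, fg
  2-simplices (12): abc, abd, acf, ade, aef, bce, bdg, beg, cde, cdf, dfg, efg

so the chain groups are C_0 ≅ Z^7, C_1 ≅ Z^18, C_2 ≅ Z^12.

Boundary ∂_1: C_1 → C_0 sends each edge [p,q] (with p < q) to q − p.
As a 7×18 matrix over Z this has rank 6, with invariant factors (1,1,1,1,1,1).

∂_2: C_2 → C_1 acts by ∂[p,q,r] = [q,r] − [p,r] + [p,q]. For instance
  ∂cde = de − ce + cd,
  ∂beg = eg − bg + be.
This gives a 18×12 integer matrix of rank 12; reducing to Smith normal form yields diagonal entries (1,1,1,1,1,1,1,1,1,1,1,2).

From H_k ≅ ker(∂_k) / im(∂_{k+1}) we obtain:

  H_0: rank C_0 − rank ∂_1 = 7 − 6 = 1, and the invariant factors of ∂_1 are all 1, so H_0 ≅ Z.
  H_1: rank ker ∂_1 − rank ∂_2 = (18 − 6) − 12 = 0, and ∂_2 has invariant factor 2 > 1, so H_1 ≅ Z/2.
  H_2: rank ker ∂_2 − rank ∂_3 = (12 − 12) − 0 = 0, and there is no ∂_3, so H_2 ≅ 0.

As a check, the Euler characteristic is 7 − 18 + 12 = 1, which agrees with 1 − 0 + 0 = 1.

H_0 = Z,  H_1 = Z/2,  H_2 = 0.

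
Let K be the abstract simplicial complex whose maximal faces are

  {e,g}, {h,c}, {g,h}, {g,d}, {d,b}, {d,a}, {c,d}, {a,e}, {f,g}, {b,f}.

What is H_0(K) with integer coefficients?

H_0 = Z.

K has 8 vertices, 10 edges.
rank ∂_0 = 0, rank ∂_1 = 7 ⇒ b_0 = 8 − 0 − 7 = 1; all invariant factors of ∂_1 are 1 so no torsion. So H_0 = Z.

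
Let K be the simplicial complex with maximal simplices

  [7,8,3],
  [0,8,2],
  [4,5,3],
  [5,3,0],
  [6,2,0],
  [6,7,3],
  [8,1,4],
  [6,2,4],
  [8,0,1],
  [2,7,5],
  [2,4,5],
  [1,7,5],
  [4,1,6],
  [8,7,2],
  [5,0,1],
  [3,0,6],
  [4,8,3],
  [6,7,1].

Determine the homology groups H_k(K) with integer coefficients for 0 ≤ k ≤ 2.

Take the total order 0 < 1 < 2 < 3 < 4 < 5 < 6 < 7 < 8 on the vertex set. Then K (dimension 2) consists of the simplices:

  0-simplices (9): [0], [1], [2], [3], [4], [5], [6], [7], [8]
  1-simplices (27): (27 of them)
  2-simplices (18): [0,1,5], [0,1,8], [0,2,6], [0,2,8], [0,3,5], [0,3,6], [1,4,6], [1,4,8], [1,5,7], [1,6,7], [2,4,5], [2,4,6], [2,5,7], [2,7,8], [3,4,5], [3,4,8], [3,6,7], [3,7,8]

so the chain groups are C_0 ≅ Z^9, C_1 ≅ Z^27, C_2 ≅ Z^18.

The boundary map ∂_1: C_1 → C_0 maps an edge to its endpoints' difference, ∂[p,q] = q − p. For instance
  ∂[2,4] = [4] − [2].
The resulting 9×27 matrix has rank 8, and its Smith normal form has invariant factors (1,1,1,1,1,1,1,1).

Boundary ∂_2: C_2 → C_1 maps a triangle to the signed sum of its edges. For instance
  ∂[2,7,8] = [7,8] − [2,8] + [2,7],
  ∂[1,4,6] = [4,6] − [1,6] + [1,4].
The resulting 27×18 matrix has rank 17, and its Smith normal form has invariant factors (1,1,1,1,1,1,1,1,1,1,1,1,1,1,1,1,1).

From H_k ≅ ker(∂_k) / im(∂_{k+1}) we obtain:

  H_0: rank C_0 − rank ∂_1 = 9 − 8 = 1, and the invariant factors of ∂_1 are all 1, so H_0 = Z.
  H_1: rank ker ∂_1 − rank ∂_2 = (27 − 8) − 17 = 2, and the invariant factors of ∂_2 are all 1, so H_1 = Z^2.
  H_2: rank ker ∂_2 − rank ∂_3 = (18 − 17) − 0 = 1, and there is no ∂_3, so H_2 = Z.

H_0 = Z,  H_1 = Z^2,  H_2 = Z.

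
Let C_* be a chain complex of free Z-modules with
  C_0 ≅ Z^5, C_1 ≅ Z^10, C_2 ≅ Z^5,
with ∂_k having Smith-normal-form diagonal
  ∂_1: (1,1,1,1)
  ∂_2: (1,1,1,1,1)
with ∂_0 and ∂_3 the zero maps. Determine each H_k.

H_0: b_0 = 5 − 0 − 4 = 1; torsion from ∂_1 factors > 1: none. So H_0 ≅ Z.
H_1: b_1 = 10 − 4 − 5 = 1; torsion from ∂_2 factors > 1: none. So H_1 ≅ Z.
H_2: b_2 = 5 − 5 − 0 = 0; torsion from ∂_3 factors > 1: none. So H_2 ≅ 0.

H_0 ≅ Z,  H_1 ≅ Z,  H_2 = 0.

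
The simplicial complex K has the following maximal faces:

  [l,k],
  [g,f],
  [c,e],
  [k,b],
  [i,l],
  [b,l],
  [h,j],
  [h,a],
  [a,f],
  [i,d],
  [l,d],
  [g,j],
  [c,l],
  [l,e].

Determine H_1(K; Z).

H_1 ≅ Z^4.

Take the total order a < b < c < d < e < f < g < h < i < j < k < l on the vertex set. Then K (dimension 1) consists of the simplices:

  0-simplices (12): a, b, c, d, e, f, g, h, i, j, k, l
  1-simplices (14): af, ah, bk, bl, ce, cl, di, dl, el, fg, gj, hj, il, kl

Hence C_0 ≅ Z^12, C_1 ≅ Z^14.

The boundary map ∂_1: C_1 → C_0 maps an edge to its endpoints' difference, ∂[p,q] = q − p. For instance
  ∂bl = l − b.
The resulting 12×14 matrix has rank 10, and its Smith normal form has invariant factors (1,1,1,1,1,1,1,1,1,1).

Computing H_k = (kernel of ∂_k) / (image of ∂_{k+1}):

  H_1: rank ker ∂_1 − rank ∂_2 = (14 − 10) − 0 = 4, and there is no ∂_2, so H_1 ≅ Z^4.

(K is a triangulation of the disjoint union of a wedge of 3 circles and the circle S^1.)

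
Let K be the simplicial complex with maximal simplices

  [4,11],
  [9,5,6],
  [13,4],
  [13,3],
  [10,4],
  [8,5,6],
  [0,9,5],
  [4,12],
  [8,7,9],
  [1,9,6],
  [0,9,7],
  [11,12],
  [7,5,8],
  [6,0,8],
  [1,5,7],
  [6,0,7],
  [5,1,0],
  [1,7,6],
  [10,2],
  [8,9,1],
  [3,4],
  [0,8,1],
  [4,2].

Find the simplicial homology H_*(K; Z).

Order the vertices as 0 < 1 < 2 < 3 < 4 < 5 < 6 < 7 < 8 < 9 < 10 < 11 < 12 < 13. Listing each simplex with vertices in this order, K has dimension 2 with simplices:

  0-simplices (14): [0], [1], [2], [3], [4], [5], [6], [7], [8], [9], [10], [11], [12], [13]
  1-simplices (30): (30 of them)
  2-simplices (14): [0,1,5], [0,1,8], [0,5,9], [0,6,7], [0,6,8], [0,7,9], [1,5,7], [1,6,7], [1,6,9], [1,8,9], [5,6,8], [5,6,9], [5,7,8], [7,8,9]

Hence C_0 ≅ Z^14, C_1 ≅ Z^30, C_2 ≅ Z^14.

Boundary ∂_1: C_1 → C_0 is given by ∂[p,q] = [q] − [p].
The resulting 14×30 matrix has rank 12, and its Smith normal form has invariant factors (1,1,1,1,1,1,1,1,1,1,1,1).

Boundary ∂_2: C_2 → C_1 acts by ∂[p,q,r] = [q,r] − [p,r] + [p,q]. For instance
  ∂[5,6,8] = [6,8] − [5,8] + [5,6],
  ∂[0,1,8] = [1,8] − [0,8] + [0,1].
The 30×14 boundary matrix has rank 13 and Smith normal form diag(1,1,1,1,1,1,1,1,1,1,1,1,1).

Reading off H_k = ker ∂_k / im ∂_{k+1}:

  H_0: rank C_0 − rank ∂_1 = 14 − 12 = 2, and the invariant factors of ∂_1 are all 1, so H_0 ≅ Z^2.
  H_1: rank ker ∂_1 − rank ∂_2 = (30 − 12) − 13 = 5, and the invariant factors of ∂_2 are all 1, so H_1 ≅ Z^5.
  H_2: rank ker ∂_2 − rank ∂_3 = (14 − 13) − 0 = 1, and there is no ∂_3, so H_2 ≅ Z.

As a check, the Euler characteristic is 14 − 30 + 14 = -2, which agrees with 2 − 5 + 1 = -2.

H_0 ≅ Z^2,  H_1 ≅ Z^5,  H_2 ≅ Z.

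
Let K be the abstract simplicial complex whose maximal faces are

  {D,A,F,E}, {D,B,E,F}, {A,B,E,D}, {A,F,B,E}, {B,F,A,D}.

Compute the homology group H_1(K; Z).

H_1 = 0.

K has 5 vertices, 10 edges, 10 triangles, 5 3-simplices.
rank ∂_1 = 4, rank ∂_2 = 6 ⇒ b_1 = 10 − 4 − 6 = 0; all invariant factors of ∂_2 are 1 so no torsion. So H_1 = 0.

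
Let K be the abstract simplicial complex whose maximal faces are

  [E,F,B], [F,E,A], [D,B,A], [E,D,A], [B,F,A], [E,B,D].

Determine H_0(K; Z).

H_0 ≅ Z.

Take the total order A < B < D < E < F on the vertex set. Then K (dimension 2) consists of the simplices:

  0-simplices (5): A, B, D, E, F
  1-simplices (9): AB, AD, AE, AF, BD, BE, BF, DE, EF
  2-simplices (6): ABD, ABF, ADE, AEF, BDE, BEF

so the chain groups are C_0 ≅ Z^5, C_1 ≅ Z^9, C_2 ≅ Z^6.

Boundary ∂_1: C_1 → C_0 is given by ∂[p,q] = [q] − [p]. For instance
  ∂DE = E − D.
The 5×9 boundary matrix has rank 4 and Smith normal form diag(1,1,1,1).

The boundary map ∂_2: C_2 → C_1 maps a triangle to the signed sum of its edges. For instance
  ∂ABF = BF − AF + AB,
  ∂ADE = DE − AE + AD.
The resulting 9×6 matrix has rank 5, and its Smith normal form has invariant factors (1,1,1,1,1).

Computing H_k = (kernel of ∂_k) / (image of ∂_{k+1}):

  H_0: rank C_0 − rank ∂_1 = 5 − 4 = 1, and the invariant factors of ∂_1 are all 1, so H_0 ≅ Z.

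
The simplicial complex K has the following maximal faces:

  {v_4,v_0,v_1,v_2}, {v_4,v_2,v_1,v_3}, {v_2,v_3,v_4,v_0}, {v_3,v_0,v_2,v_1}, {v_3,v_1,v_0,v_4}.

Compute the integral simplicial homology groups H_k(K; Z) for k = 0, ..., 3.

We work with the vertex ordering v_0 < v_1 < v_2 < v_3 < v_4. The simplices of K, each written with vertices in increasing order, are:

  0-simplices (5): [v_0], [v_1], [v_2], [v_3], [v_4]
  1-simplices (10): [v_0,v_1], [v_0,v_2], [v_0,v_3], [v_0,v_4], [v_1,v_2], [v_1,v_3], [v_1,v_4], [v_2,v_3], [v_2,v_4], [v_3,v_4]
  2-simplices (10): [v_0,v_1,v_2], [v_0,v_1,v_3], [v_0,v_1,v_4], [v_0,v_2,v_3], [v_0,v_2,v_4], [v_0,v_3,v_4], [v_1,v_2,v_3], [v_1,v_2,v_4], [v_1,v_3,v_4], [v_2,v_3,v_4]
  3-simplices (5): [v_0,v_1,v_2,v_3], [v_0,v_1,v_2,v_4], [v_0,v_1,v_3,v_4], [v_0,v_2,v_3,v_4], [v_1,v_2,v_3,v_4]

Hence C_0 ≅ Z^5, C_1 ≅ Z^10, C_2 ≅ Z^10, C_3 ≅ Z^5.

The boundary map ∂_1: C_1 → C_0 is given by ∂[p,q] = [q] − [p].
This gives a 5×10 integer matrix of rank 4; reducing to Smith normal form yields diagonal entries (1,1,1,1).

The boundary map ∂_2: C_2 → C_1 acts by ∂[p,q,r] = [q,r] − [p,r] + [p,q]. For instance
  ∂[v_0,v_3,v_4] = [v_3,v_4] − [v_0,v_4] + [v_0,v_3],
  ∂[v_0,v_1,v_3] = [v_1,v_3] − [v_0,v_3] + [v_0,v_1].
The resulting 10×10 matrix has rank 6, and its Smith normal form has invariant factors (1,1,1,1,1,1).

∂_3: C_3 → C_2 sends each 3-simplex σ to the alternating sum Σ_i (−1)^i (σ with its i-th vertex removed). For instance
  ∂[v_1,v_2,v_3,v_4] = [v_2,v_3,v_4] − [v_1,v_3,v_4] + [v_1,v_2,v_4] − [v_1,v_2,v_3],
  ∂[v_0,v_1,v_2,v_3] = [v_1,v_2,v_3] − [v_0,v_2,v_3] + [v_0,v_1,v_3] − [v_0,v_1,v_2].
The resulting 10×5 matrix has rank 4, and its Smith normal form has invariant factors (1,1,1,1).

Computing H_k = (kernel of ∂_k) / (image of ∂_{k+1}):

  H_0: rank C_0 − rank ∂_1 = 5 − 4 = 1, and the invariant factors of ∂_1 are all 1, so H_0 ≅ Z.
  H_1: rank ker ∂_1 − rank ∂_2 = (10 − 4) − 6 = 0, and the invariant factors of ∂_2 are all 1, so H_1 ≅ 0.
  H_2: rank ker ∂_2 − rank ∂_3 = (10 − 6) − 4 = 0, and the invariant factors of ∂_3 are all 1, so H_2 ≅ 0.
  H_3: rank ker ∂_3 − rank ∂_4 = (5 − 4) − 0 = 1, and there is no ∂_4, so H_3 ≅ Z.

As a check, the Euler characteristic is 5 − 10 + 10 − 5 = 0, which agrees with 1 − 0 + 0 − 1 = 0.
(K is a triangulation of the 3-sphere S^3.)

H_0 = Z,  H_1 = 0,  H_2 = 0,  H_3 = Z.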